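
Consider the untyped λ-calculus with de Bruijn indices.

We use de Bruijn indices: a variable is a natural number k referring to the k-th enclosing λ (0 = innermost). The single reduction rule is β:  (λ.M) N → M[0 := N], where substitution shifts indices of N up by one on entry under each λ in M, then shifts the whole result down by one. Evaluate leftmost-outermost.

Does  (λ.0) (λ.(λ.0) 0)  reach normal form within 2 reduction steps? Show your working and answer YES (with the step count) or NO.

Answer: YES — reaches normal form λ.0 in 2 ≤ 2 steps

Reduction:
  start: (λ.0) (λ.(λ.0) 0)
  [1] λ.(λ.0) 0
  [2] λ.0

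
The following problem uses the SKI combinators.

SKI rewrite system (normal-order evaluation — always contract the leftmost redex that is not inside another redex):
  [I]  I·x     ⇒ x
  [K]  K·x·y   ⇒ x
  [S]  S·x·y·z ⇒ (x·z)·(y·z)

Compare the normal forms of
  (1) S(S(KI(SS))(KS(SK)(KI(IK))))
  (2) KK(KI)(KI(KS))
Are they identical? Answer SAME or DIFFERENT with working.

Term A:
  start: S(S(KI(SS))(KS(SK)(KI(IK))))
  [1] S(SI(KS(SK)(KI(IK))))
  [2] S(SI(S(KI(IK))))
  [3] S(SI(SI))

Term B:
  start: KK(KI)(KI(KS))
  [1] K(KI(KS))
  [2] KI

Answer: DIFFERENT — A ⇓ S(SI(SI)), B ⇓ KI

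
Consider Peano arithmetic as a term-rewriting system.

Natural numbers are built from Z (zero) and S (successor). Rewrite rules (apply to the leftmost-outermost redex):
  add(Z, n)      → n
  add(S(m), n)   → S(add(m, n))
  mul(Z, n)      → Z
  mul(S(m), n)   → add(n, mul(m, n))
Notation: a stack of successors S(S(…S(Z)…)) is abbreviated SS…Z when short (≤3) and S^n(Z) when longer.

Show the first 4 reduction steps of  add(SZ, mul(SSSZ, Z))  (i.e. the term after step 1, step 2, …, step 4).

  start: add(SZ, mul(SSSZ, Z))
  step 1: S(add(Z, mul(SSSZ, Z)))
  step 2: S(mul(SSSZ, Z))
  step 3: S(add(Z, mul(SSZ, Z)))
  step 4: S(mul(SSZ, Z))

Answer: after 4 steps: S(mul(SSZ, Z))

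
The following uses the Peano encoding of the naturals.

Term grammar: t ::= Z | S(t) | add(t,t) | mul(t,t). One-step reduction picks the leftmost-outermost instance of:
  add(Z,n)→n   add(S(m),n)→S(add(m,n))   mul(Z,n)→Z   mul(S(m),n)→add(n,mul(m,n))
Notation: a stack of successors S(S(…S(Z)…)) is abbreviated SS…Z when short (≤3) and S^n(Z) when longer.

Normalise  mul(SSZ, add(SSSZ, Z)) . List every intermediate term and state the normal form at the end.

  start: mul(SSZ, add(SSSZ, Z))
  →1  add(add(SSSZ, Z), mul(SZ, add(SSSZ, Z)))
  →2  add(S(add(SSZ, Z)), mul(SZ, add(SSSZ, Z)))
  →3  S(add(add(SSZ, Z), mul(SZ, add(SSSZ, Z))))
  →4  S(add(S(add(SZ, Z)), mul(SZ, add(SSSZ, Z))))
  →5  S(S(add(add(SZ, Z), mul(SZ, add(SSSZ, Z)))))
  →6  S(S(add(S(add(Z, Z)), mul(SZ, add(SSSZ, Z)))))
  →7  S(S(S(add(add(Z, Z), mul(SZ, add(SSSZ, Z))))))
  →8  S(S(S(add(Z, mul(SZ, add(SSSZ, Z))))))
  →9  S(S(S(mul(SZ, add(SSSZ, Z)))))
  →10  S(S(S(add(add(SSSZ, Z), mul(Z, add(SSSZ, Z))))))
  →11  S(S(S(add(S(add(SSZ, Z)), mul(Z, add(SSSZ, Z))))))
  →12  S(S(S(S(add(add(SSZ, Z), mul(Z, add(SSSZ, Z)))))))
  →13  S(S(S(S(add(S(add(SZ, Z)), mul(Z, add(SSSZ, Z)))))))
  →14  S(S(S(S(S(add(add(SZ, Z), mul(Z, add(SSSZ, Z))))))))
  →15  S(S(S(S(S(add(S(add(Z, Z)), mul(Z, add(SSSZ, Z))))))))
  →16  S(S(S(S(S(S(add(add(Z, Z), mul(Z, add(SSSZ, Z)))))))))
  →17  S(S(S(S(S(S(add(Z, mul(Z, add(SSSZ, Z)))))))))
  →18  S(S(S(S(S(S(mul(Z, add(SSSZ, Z))))))))
  →19  S^6(Z)

Answer: normal form = S^6(Z)  (in 19 steps)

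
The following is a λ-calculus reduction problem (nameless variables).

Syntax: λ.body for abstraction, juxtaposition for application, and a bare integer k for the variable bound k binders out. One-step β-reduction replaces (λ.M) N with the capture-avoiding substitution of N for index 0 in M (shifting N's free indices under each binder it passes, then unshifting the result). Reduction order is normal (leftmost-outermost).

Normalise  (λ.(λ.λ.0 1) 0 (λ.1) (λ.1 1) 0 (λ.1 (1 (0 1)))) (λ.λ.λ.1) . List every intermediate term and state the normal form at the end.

Answer: normal form = λ.λ.λ.1  (in 7 steps)

Derivation:
  start: (λ.(λ.λ.0 1) 0 (λ.1) (λ.1 1) 0 (λ.1 (1 (0 1)))) (λ.λ.λ.1)
  →1  (λ.λ.0 1) (λ.λ.λ.1) (λ.λ.λ.λ.1) (λ.(λ.λ.λ.1) (λ.λ.λ.1)) (λ.λ.λ.1) (λ.(λ.λ.λ.1) ((λ.λ.λ.1) (0 (λ.λ.λ.1))))
  →2  (λ.0 (λ.λ.λ.1)) (λ.λ.λ.λ.1) (λ.(λ.λ.λ.1) (λ.λ.λ.1)) (λ.λ.λ.1) (λ.(λ.λ.λ.1) ((λ.λ.λ.1) (0 (λ.λ.λ.1))))
  →3  (λ.λ.λ.λ.1) (λ.λ.λ.1) (λ.(λ.λ.λ.1) (λ.λ.λ.1)) (λ.λ.λ.1) (λ.(λ.λ.λ.1) ((λ.λ.λ.1) (0 (λ.λ.λ.1))))
  →4  (λ.λ.λ.1) (λ.(λ.λ.λ.1) (λ.λ.λ.1)) (λ.λ.λ.1) (λ.(λ.λ.λ.1) ((λ.λ.λ.1) (0 (λ.λ.λ.1))))
  →5  (λ.λ.1) (λ.λ.λ.1) (λ.(λ.λ.λ.1) ((λ.λ.λ.1) (0 (λ.λ.λ.1))))
  →6  (λ.λ.λ.λ.1) (λ.(λ.λ.λ.1) ((λ.λ.λ.1) (0 (λ.λ.λ.1))))
  →7  λ.λ.λ.1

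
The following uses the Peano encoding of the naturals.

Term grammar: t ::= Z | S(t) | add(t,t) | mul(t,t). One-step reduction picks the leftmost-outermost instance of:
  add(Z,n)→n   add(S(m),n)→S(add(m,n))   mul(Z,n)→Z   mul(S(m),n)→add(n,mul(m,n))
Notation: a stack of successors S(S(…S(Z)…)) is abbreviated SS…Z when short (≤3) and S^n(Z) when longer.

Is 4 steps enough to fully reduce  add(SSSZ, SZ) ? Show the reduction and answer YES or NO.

  start: add(SSSZ, SZ)
  step 1: S(add(SSZ, SZ))
  step 2: S(S(add(SZ, SZ)))
  step 3: S(S(S(add(Z, SZ))))
  step 4: S^4(Z)

Answer: YES — reaches normal form S^4(Z) in 4 ≤ 4 steps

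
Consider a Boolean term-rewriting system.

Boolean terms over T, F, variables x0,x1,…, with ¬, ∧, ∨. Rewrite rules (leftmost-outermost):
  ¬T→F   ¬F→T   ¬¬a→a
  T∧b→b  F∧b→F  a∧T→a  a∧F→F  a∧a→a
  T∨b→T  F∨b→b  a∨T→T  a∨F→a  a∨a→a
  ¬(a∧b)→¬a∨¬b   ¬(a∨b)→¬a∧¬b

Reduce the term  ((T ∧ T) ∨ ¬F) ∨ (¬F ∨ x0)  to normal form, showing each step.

Answer: normal form = T  (in 3 steps)

Working:
  start: ((T ∧ T) ∨ ¬F) ∨ (¬F ∨ x0)
  [1] (T ∨ ¬F) ∨ (¬F ∨ x0)
  [2] T ∨ (¬F ∨ x0)
  [3] T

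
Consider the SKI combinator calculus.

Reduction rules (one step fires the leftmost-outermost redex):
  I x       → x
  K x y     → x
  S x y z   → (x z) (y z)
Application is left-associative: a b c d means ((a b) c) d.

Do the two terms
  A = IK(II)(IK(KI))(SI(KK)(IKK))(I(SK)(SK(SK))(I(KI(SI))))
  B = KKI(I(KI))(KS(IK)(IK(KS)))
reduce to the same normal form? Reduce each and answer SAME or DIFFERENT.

Answer: SAME — A ⇓ KI, B ⇓ KI

Reduction:
Term A:
  start: IK(II)(IK(KI))(SI(KK)(IKK))(I(SK)(SK(SK))(I(KI(SI))))
  step 1: K(II)(IK(KI))(SI(KK)(IKK))(I(SK)(SK(SK))(I(KI(SI))))
  step 2: II(SI(KK)(IKK))(I(SK)(SK(SK))(I(KI(SI))))
  step 3: I(SI(KK)(IKK))(I(SK)(SK(SK))(I(KI(SI))))
  step 4: SI(KK)(IKK)(I(SK)(SK(SK))(I(KI(SI))))
  step 5: I(IKK)(KK(IKK))(I(SK)(SK(SK))(I(KI(SI))))
  step 6: IKK(KK(IKK))(I(SK)(SK(SK))(I(KI(SI))))
  step 7: KK(KK(IKK))(I(SK)(SK(SK))(I(KI(SI))))
  step 8: K(I(SK)(SK(SK))(I(KI(SI))))
  step 9: K(SK(SK(SK))(I(KI(SI))))
  step 10: K(K(I(KI(SI)))(SK(SK)(I(KI(SI)))))
  step 11: K(I(KI(SI)))
  step 12: K(KI(SI))
  step 13: KI

Term B:
  start: KKI(I(KI))(KS(IK)(IK(KS)))
  step 1: K(I(KI))(KS(IK)(IK(KS)))
  step 2: I(KI)
  step 3: KI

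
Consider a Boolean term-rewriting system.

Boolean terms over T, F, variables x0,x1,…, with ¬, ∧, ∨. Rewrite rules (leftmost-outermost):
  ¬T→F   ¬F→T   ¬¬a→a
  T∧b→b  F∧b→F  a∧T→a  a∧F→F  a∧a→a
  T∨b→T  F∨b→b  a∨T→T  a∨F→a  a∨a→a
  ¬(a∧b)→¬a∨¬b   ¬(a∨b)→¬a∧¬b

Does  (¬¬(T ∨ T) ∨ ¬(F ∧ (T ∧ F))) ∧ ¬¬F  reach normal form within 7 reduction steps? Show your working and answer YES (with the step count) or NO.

Answer: YES — reaches normal form F in 5 ≤ 7 steps

Reduction:
  start: (¬¬(T ∨ T) ∨ ¬(F ∧ (T ∧ F))) ∧ ¬¬F
  →1  ((T ∨ T) ∨ ¬(F ∧ (T ∧ F))) ∧ ¬¬F
  →2  (T ∨ ¬(F ∧ (T ∧ F))) ∧ ¬¬F
  →3  T ∧ ¬¬F
  →4  ¬¬F
  →5  F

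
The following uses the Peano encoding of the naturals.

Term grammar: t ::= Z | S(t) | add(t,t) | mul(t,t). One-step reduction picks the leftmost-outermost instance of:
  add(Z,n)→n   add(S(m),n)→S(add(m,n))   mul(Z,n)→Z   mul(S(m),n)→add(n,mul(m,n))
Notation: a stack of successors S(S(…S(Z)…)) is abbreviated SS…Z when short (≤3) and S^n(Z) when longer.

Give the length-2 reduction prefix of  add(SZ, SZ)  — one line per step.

  start: add(SZ, SZ)
  →1  S(add(Z, SZ))
  →2  SSZ

Answer: after 2 steps: SSZ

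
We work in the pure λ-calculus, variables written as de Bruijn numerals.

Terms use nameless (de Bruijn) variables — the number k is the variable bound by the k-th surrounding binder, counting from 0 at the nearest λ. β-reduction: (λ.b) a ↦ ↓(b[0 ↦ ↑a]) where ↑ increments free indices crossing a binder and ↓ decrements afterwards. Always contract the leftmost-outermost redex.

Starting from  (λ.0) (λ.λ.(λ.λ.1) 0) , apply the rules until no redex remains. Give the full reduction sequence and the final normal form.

Answer: normal form = λ.λ.λ.1  (in 2 steps)

Reduction:
  start: (λ.0) (λ.λ.(λ.λ.1) 0)
  [1] λ.λ.(λ.λ.1) 0
  [2] λ.λ.λ.1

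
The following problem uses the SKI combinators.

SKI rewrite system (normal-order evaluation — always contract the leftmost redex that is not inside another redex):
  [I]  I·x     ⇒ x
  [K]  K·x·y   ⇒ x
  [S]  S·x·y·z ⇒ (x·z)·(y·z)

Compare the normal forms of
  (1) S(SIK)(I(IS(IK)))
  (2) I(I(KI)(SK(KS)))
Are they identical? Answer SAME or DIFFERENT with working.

Answer: DIFFERENT — A ⇓ S(SIK)(SK), B ⇓ I

Working:
Term A:
  start: S(SIK)(I(IS(IK)))
  step 1: S(SIK)(IS(IK))
  step 2: S(SIK)(S(IK))
  step 3: S(SIK)(SK)

Term B:
  start: I(I(KI)(SK(KS)))
  step 1: I(KI)(SK(KS))
  step 2: KI(SK(KS))
  step 3: I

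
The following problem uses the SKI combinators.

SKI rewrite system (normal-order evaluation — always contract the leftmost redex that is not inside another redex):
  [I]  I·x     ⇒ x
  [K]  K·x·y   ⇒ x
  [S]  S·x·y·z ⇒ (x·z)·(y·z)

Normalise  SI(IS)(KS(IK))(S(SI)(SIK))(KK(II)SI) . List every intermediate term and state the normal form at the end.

  start: SI(IS)(KS(IK))(S(SI)(SIK))(KK(II)SI)
  →1  I(KS(IK))(IS(KS(IK)))(S(SI)(SIK))(KK(II)SI)
  →2  KS(IK)(IS(KS(IK)))(S(SI)(SIK))(KK(II)SI)
  →3  S(IS(KS(IK)))(S(SI)(SIK))(KK(II)SI)
  →4  IS(KS(IK))(KK(II)SI)(S(SI)(SIK)(KK(II)SI))
  →5  S(KS(IK))(KK(II)SI)(S(SI)(SIK)(KK(II)SI))
  →6  KS(IK)(S(SI)(SIK)(KK(II)SI))(KK(II)SI(S(SI)(SIK)(KK(II)SI)))
  →7  S(S(SI)(SIK)(KK(II)SI))(KK(II)SI(S(SI)(SIK)(KK(II)SI)))
  →8  S(SI(KK(II)SI)(SIK(KK(II)SI)))(KK(II)SI(S(SI)(SIK)(KK(II)SI)))
  →9  S(I(SIK(KK(II)SI))(KK(II)SI(SIK(KK(II)SI))))(KK(II)SI(S(SI)(SIK)(KK(II)SI)))
  →10  S(SIK(KK(II)SI)(KK(II)SI(SIK(KK(II)SI))))(KK(II)SI(S(SI)(SIK)(KK(II)SI)))
  →11  S(I(KK(II)SI)(K(KK(II)SI))(KK(II)SI(SIK(KK(II)SI))))(KK(II)SI(S(SI)(SIK)(KK(II)SI)))
  →12  S(KK(II)SI(K(KK(II)SI))(KK(II)SI(SIK(KK(II)SI))))(KK(II)SI(S(SI)(SIK)(KK(II)SI)))
  →13  S(KSI(K(KK(II)SI))(KK(II)SI(SIK(KK(II)SI))))(KK(II)SI(S(SI)(SIK)(KK(II)SI)))
  →14  S(S(K(KK(II)SI))(KK(II)SI(SIK(KK(II)SI))))(KK(II)SI(S(SI)(SIK)(KK(II)SI)))
  →15  S(S(K(KSI))(KK(II)SI(SIK(KK(II)SI))))(KK(II)SI(S(SI)(SIK)(KK(II)SI)))
  →16  S(S(KS)(KK(II)SI(SIK(KK(II)SI))))(KK(II)SI(S(SI)(SIK)(KK(II)SI)))
  →17  S(S(KS)(KSI(SIK(KK(II)SI))))(KK(II)SI(S(SI)(SIK)(KK(II)SI)))
  →18  S(S(KS)(S(SIK(KK(II)SI))))(KK(II)SI(S(SI)(SIK)(KK(II)SI)))
  →19  S(S(KS)(S(I(KK(II)SI)(K(KK(II)SI)))))(KK(II)SI(S(SI)(SIK)(KK(II)SI)))
  →20  S(S(KS)(S(KK(II)SI(K(KK(II)SI)))))(KK(II)SI(S(SI)(SIK)(KK(II)SI)))
  →21  S(S(KS)(S(KSI(K(KK(II)SI)))))(KK(II)SI(S(SI)(SIK)(KK(II)SI)))
  →22  S(S(KS)(S(S(K(KK(II)SI)))))(KK(II)SI(S(SI)(SIK)(KK(II)SI)))
  →23  S(S(KS)(S(S(K(KSI)))))(KK(II)SI(S(SI)(SIK)(KK(II)SI)))
  →24  S(S(KS)(S(S(KS))))(KK(II)SI(S(SI)(SIK)(KK(II)SI)))
  →25  S(S(KS)(S(S(KS))))(KSI(S(SI)(SIK)(KK(II)SI)))
  →26  S(S(KS)(S(S(KS))))(S(S(SI)(SIK)(KK(II)SI)))
  →27  S(S(KS)(S(S(KS))))(S(SI(KK(II)SI)(SIK(KK(II)SI))))
  →28  S(S(KS)(S(S(KS))))(S(I(SIK(KK(II)SI))(KK(II)SI(SIK(KK(II)SI)))))
  →29  S(S(KS)(S(S(KS))))(S(SIK(KK(II)SI)(KK(II)SI(SIK(KK(II)SI)))))
  →30  S(S(KS)(S(S(KS))))(S(I(KK(II)SI)(K(KK(II)SI))(KK(II)SI(SIK(KK(II)SI)))))
  →31  S(S(KS)(S(S(KS))))(S(KK(II)SI(K(KK(II)SI))(KK(II)SI(SIK(KK(II)SI)))))
  →32  S(S(KS)(S(S(KS))))(S(KSI(K(KK(II)SI))(KK(II)SI(SIK(KK(II)SI)))))
  →33  S(S(KS)(S(S(KS))))(S(S(K(KK(II)SI))(KK(II)SI(SIK(KK(II)SI)))))
  →34  S(S(KS)(S(S(KS))))(S(S(K(KSI))(KK(II)SI(SIK(KK(II)SI)))))
  →35  S(S(KS)(S(S(KS))))(S(S(KS)(KK(II)SI(SIK(KK(II)SI)))))
  →36  S(S(KS)(S(S(KS))))(S(S(KS)(KSI(SIK(KK(II)SI)))))
  →37  S(S(KS)(S(S(KS))))(S(S(KS)(S(SIK(KK(II)SI)))))
  →38  S(S(KS)(S(S(KS))))(S(S(KS)(S(I(KK(II)SI)(K(KK(II)SI))))))
  →39  S(S(KS)(S(S(KS))))(S(S(KS)(S(KK(II)SI(K(KK(II)SI))))))
  →40  S(S(KS)(S(S(KS))))(S(S(KS)(S(KSI(K(KK(II)SI))))))
  →41  S(S(KS)(S(S(KS))))(S(S(KS)(S(S(K(KK(II)SI))))))
  →42  S(S(KS)(S(S(KS))))(S(S(KS)(S(S(K(KSI))))))
  →43  S(S(KS)(S(S(KS))))(S(S(KS)(S(S(KS)))))

Answer: normal form = S(S(KS)(S(S(KS))))(S(S(KS)(S(S(KS)))))  (in 43 steps)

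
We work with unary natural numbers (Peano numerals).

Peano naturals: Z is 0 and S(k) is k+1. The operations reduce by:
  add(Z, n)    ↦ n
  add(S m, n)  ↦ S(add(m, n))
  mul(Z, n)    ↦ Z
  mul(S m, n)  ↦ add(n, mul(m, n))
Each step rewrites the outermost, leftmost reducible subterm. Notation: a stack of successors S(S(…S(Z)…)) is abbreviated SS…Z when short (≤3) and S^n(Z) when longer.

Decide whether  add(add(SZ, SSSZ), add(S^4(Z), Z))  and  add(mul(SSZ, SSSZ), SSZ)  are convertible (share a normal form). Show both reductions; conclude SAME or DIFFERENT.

Answer: SAME — A ⇓ S^8(Z), B ⇓ S^8(Z)

Working:
Term A:
  start: add(add(SZ, SSSZ), add(S^4(Z), Z))
  →1  add(S(add(Z, SSSZ)), add(S^4(Z), Z))
  →2  S(add(add(Z, SSSZ), add(S^4(Z), Z)))
  →3  S(add(SSSZ, add(S^4(Z), Z)))
  →4  S(S(add(SSZ, add(S^4(Z), Z))))
  →5  S(S(S(add(SZ, add(S^4(Z), Z)))))
  →6  S(S(S(S(add(Z, add(S^4(Z), Z))))))
  →7  S(S(S(S(add(S^4(Z), Z)))))
  →8  S(S(S(S(S(add(SSSZ, Z))))))
  →9  S(S(S(S(S(S(add(SSZ, Z)))))))
  →10  S(S(S(S(S(S(S(add(SZ, Z))))))))
  →11  S(S(S(S(S(S(S(S(add(Z, Z)))))))))
  →12  S^8(Z)

Term B:
  start: add(mul(SSZ, SSSZ), SSZ)
  →1  add(add(SSSZ, mul(SZ, SSSZ)), SSZ)
  →2  add(S(add(SSZ, mul(SZ, SSSZ))), SSZ)
  →3  S(add(add(SSZ, mul(SZ, SSSZ)), SSZ))
  →4  S(add(S(add(SZ, mul(SZ, SSSZ))), SSZ))
  →5  S(S(add(add(SZ, mul(SZ, SSSZ)), SSZ)))
  →6  S(S(add(S(add(Z, mul(SZ, SSSZ))), SSZ)))
  →7  S(S(S(add(add(Z, mul(SZ, SSSZ)), SSZ))))
  →8  S(S(S(add(mul(SZ, SSSZ), SSZ))))
  →9  S(S(S(add(add(SSSZ, mul(Z, SSSZ)), SSZ))))
  →10  S(S(S(add(S(add(SSZ, mul(Z, SSSZ))), SSZ))))
  →11  S(S(S(S(add(add(SSZ, mul(Z, SSSZ)), SSZ)))))
  →12  S(S(S(S(add(S(add(SZ, mul(Z, SSSZ))), SSZ)))))
  →13  S(S(S(S(S(add(add(SZ, mul(Z, SSSZ)), SSZ))))))
  →14  S(S(S(S(S(add(S(add(Z, mul(Z, SSSZ))), SSZ))))))
  →15  S(S(S(S(S(S(add(add(Z, mul(Z, SSSZ)), SSZ)))))))
  →16  S(S(S(S(S(S(add(mul(Z, SSSZ), SSZ)))))))
  →17  S(S(S(S(S(S(add(Z, SSZ)))))))
  →18  S^8(Z)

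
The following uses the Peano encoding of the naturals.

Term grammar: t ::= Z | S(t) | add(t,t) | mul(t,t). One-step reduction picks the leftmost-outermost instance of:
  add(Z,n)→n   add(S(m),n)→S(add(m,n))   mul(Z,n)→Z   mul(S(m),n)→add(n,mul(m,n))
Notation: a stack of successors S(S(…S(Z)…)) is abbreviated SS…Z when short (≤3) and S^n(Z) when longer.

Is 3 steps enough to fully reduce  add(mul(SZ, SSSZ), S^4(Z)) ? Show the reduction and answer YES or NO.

Answer: NO — after 3 steps the term is S(add(add(SSZ, mul(Z, SSSZ)), S^4(Z))), not yet normal

Working:
  start: add(mul(SZ, SSSZ), S^4(Z))
  [1] add(add(SSSZ, mul(Z, SSSZ)), S^4(Z))
  [2] add(S(add(SSZ, mul(Z, SSSZ))), S^4(Z))
  [3] S(add(add(SSZ, mul(Z, SSSZ)), S^4(Z)))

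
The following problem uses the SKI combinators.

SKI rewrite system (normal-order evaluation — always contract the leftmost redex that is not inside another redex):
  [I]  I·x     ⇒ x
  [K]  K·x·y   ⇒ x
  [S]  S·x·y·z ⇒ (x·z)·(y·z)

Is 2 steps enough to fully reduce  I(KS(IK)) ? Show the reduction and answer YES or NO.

  start: I(KS(IK))
  [1] KS(IK)
  [2] S

Answer: YES — reaches normal form S in 2 ≤ 2 steps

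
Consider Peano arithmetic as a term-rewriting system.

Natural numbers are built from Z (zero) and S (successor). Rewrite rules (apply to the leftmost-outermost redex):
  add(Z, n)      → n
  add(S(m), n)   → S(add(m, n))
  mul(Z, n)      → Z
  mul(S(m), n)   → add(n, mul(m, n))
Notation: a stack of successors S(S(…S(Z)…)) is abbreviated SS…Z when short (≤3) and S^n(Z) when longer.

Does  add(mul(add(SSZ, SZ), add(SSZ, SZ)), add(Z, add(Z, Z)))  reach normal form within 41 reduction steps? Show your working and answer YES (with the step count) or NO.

  start: add(mul(add(SSZ, SZ), add(SSZ, SZ)), add(Z, add(Z, Z)))
  →1  add(mul(S(add(SZ, SZ)), add(SSZ, SZ)), add(Z, add(Z, Z)))
  →2  add(add(add(SSZ, SZ), mul(add(SZ, SZ), add(SSZ, SZ))), add(Z, add(Z, Z)))
  →3  add(add(S(add(SZ, SZ)), mul(add(SZ, SZ), add(SSZ, SZ))), add(Z, add(Z, Z)))
  →4  add(S(add(add(SZ, SZ), mul(add(SZ, SZ), add(SSZ, SZ)))), add(Z, add(Z, Z)))
  →5  S(add(add(add(SZ, SZ), mul(add(SZ, SZ), add(SSZ, SZ))), add(Z, add(Z, Z))))
  →6  S(add(add(S(add(Z, SZ)), mul(add(SZ, SZ), add(SSZ, SZ))), add(Z, add(Z, Z))))
  →7  S(add(S(add(add(Z, SZ), mul(add(SZ, SZ), add(SSZ, SZ)))), add(Z, add(Z, Z))))
  →8  S(S(add(add(add(Z, SZ), mul(add(SZ, SZ), add(SSZ, SZ))), add(Z, add(Z, Z)))))
  →9  S(S(add(add(SZ, mul(add(SZ, SZ), add(SSZ, SZ))), add(Z, add(Z, Z)))))
  →10  S(S(add(S(add(Z, mul(add(SZ, SZ), add(SSZ, SZ)))), add(Z, add(Z, Z)))))
  →11  S(S(S(add(add(Z, mul(add(SZ, SZ), add(SSZ, SZ))), add(Z, add(Z, Z))))))
  →12  S(S(S(add(mul(add(SZ, SZ), add(SSZ, SZ)), add(Z, add(Z, Z))))))
  →13  S(S(S(add(mul(S(add(Z, SZ)), add(SSZ, SZ)), add(Z, add(Z, Z))))))
  →14  S(S(S(add(add(add(SSZ, SZ), mul(add(Z, SZ), add(SSZ, SZ))), add(Z, add(Z, Z))))))
  →15  S(S(S(add(add(S(add(SZ, SZ)), mul(add(Z, SZ), add(SSZ, SZ))), add(Z, add(Z, Z))))))
  →16  S(S(S(add(S(add(add(SZ, SZ), mul(add(Z, SZ), add(SSZ, SZ)))), add(Z, add(Z, Z))))))
  →17  S(S(S(S(add(add(add(SZ, SZ), mul(add(Z, SZ), add(SSZ, SZ))), add(Z, add(Z, Z)))))))
  →18  S(S(S(S(add(add(S(add(Z, SZ)), mul(add(Z, SZ), add(SSZ, SZ))), add(Z, add(Z, Z)))))))
  →19  S(S(S(S(add(S(add(add(Z, SZ), mul(add(Z, SZ), add(SSZ, SZ)))), add(Z, add(Z, Z)))))))
  →20  S(S(S(S(S(add(add(add(Z, SZ), mul(add(Z, SZ), add(SSZ, SZ))), add(Z, add(Z, Z))))))))
  →21  S(S(S(S(S(add(add(SZ, mul(add(Z, SZ), add(SSZ, SZ))), add(Z, add(Z, Z))))))))
  →22  S(S(S(S(S(add(S(add(Z, mul(add(Z, SZ), add(SSZ, SZ)))), add(Z, add(Z, Z))))))))
  →23  S(S(S(S(S(S(add(add(Z, mul(add(Z, SZ), add(SSZ, SZ))), add(Z, add(Z, Z)))))))))
  →24  S(S(S(S(S(S(add(mul(add(Z, SZ), add(SSZ, SZ)), add(Z, add(Z, Z)))))))))
  →25  S(S(S(S(S(S(add(mul(SZ, add(SSZ, SZ)), add(Z, add(Z, Z)))))))))
  →26  S(S(S(S(S(S(add(add(add(SSZ, SZ), mul(Z, add(SSZ, SZ))), add(Z, add(Z, Z)))))))))
  →27  S(S(S(S(S(S(add(add(S(add(SZ, SZ)), mul(Z, add(SSZ, SZ))), add(Z, add(Z, Z)))))))))
  →28  S(S(S(S(S(S(add(S(add(add(SZ, SZ), mul(Z, add(SSZ, SZ)))), add(Z, add(Z, Z)))))))))
  →29  S(S(S(S(S(S(S(add(add(add(SZ, SZ), mul(Z, add(SSZ, SZ))), add(Z, add(Z, Z))))))))))
  →30  S(S(S(S(S(S(S(add(add(S(add(Z, SZ)), mul(Z, add(SSZ, SZ))), add(Z, add(Z, Z))))))))))
  →31  S(S(S(S(S(S(S(add(S(add(add(Z, SZ), mul(Z, add(SSZ, SZ)))), add(Z, add(Z, Z))))))))))
  →32  S(S(S(S(S(S(S(S(add(add(add(Z, SZ), mul(Z, add(SSZ, SZ))), add(Z, add(Z, Z)))))))))))
  →33  S(S(S(S(S(S(S(S(add(add(SZ, mul(Z, add(SSZ, SZ))), add(Z, add(Z, Z)))))))))))
  →34  S(S(S(S(S(S(S(S(add(S(add(Z, mul(Z, add(SSZ, SZ)))), add(Z, add(Z, Z)))))))))))
  →35  S(S(S(S(S(S(S(S(S(add(add(Z, mul(Z, add(SSZ, SZ))), add(Z, add(Z, Z))))))))))))
  →36  S(S(S(S(S(S(S(S(S(add(mul(Z, add(SSZ, SZ)), add(Z, add(Z, Z))))))))))))
  →37  S(S(S(S(S(S(S(S(S(add(Z, add(Z, add(Z, Z))))))))))))
  →38  S(S(S(S(S(S(S(S(S(add(Z, add(Z, Z)))))))))))
  →39  S(S(S(S(S(S(S(S(S(add(Z, Z))))))))))
  →40  S^9(Z)

Answer: YES — reaches normal form S^9(Z) in 40 ≤ 41 steps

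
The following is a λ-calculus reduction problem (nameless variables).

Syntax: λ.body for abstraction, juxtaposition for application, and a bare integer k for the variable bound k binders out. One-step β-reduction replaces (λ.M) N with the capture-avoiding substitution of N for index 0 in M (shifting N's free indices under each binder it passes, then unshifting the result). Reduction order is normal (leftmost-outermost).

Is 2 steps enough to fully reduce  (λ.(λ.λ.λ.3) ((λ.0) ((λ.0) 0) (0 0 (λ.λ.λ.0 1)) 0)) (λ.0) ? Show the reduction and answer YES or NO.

Answer: YES — reaches normal form λ.λ.λ.0 in 2 ≤ 2 steps

Working:
  start: (λ.(λ.λ.λ.3) ((λ.0) ((λ.0) 0) (0 0 (λ.λ.λ.0 1)) 0)) (λ.0)
  →1  (λ.λ.λ.λ.0) ((λ.0) ((λ.0) (λ.0)) ((λ.0) (λ.0) (λ.λ.λ.0 1)) (λ.0))
  →2  λ.λ.λ.0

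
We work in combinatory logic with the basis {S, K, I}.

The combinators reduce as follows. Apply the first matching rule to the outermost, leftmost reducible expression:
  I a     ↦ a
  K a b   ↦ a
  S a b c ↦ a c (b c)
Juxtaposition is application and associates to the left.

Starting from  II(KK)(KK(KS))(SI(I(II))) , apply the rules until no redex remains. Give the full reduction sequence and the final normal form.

  start: II(KK)(KK(KS))(SI(I(II)))
  step 1: I(KK)(KK(KS))(SI(I(II)))
  step 2: KK(KK(KS))(SI(I(II)))
  step 3: K(SI(I(II)))
  step 4: K(SI(II))
  step 5: K(SII)

Answer: normal form = K(SII)  (in 5 steps)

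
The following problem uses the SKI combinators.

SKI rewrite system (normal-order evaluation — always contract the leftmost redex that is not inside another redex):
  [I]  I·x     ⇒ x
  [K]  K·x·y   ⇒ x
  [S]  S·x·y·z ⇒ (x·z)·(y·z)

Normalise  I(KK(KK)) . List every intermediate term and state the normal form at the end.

  start: I(KK(KK))
  step 1: KK(KK)
  step 2: K

Answer: normal form = K  (in 2 steps)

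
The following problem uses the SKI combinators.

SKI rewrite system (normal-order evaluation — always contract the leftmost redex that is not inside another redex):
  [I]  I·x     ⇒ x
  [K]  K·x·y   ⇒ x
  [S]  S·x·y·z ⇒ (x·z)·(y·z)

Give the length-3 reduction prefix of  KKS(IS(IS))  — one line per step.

Answer: after 3 steps: K(SS)

Derivation:
  start: KKS(IS(IS))
  step 1: K(IS(IS))
  step 2: K(S(IS))
  step 3: K(SS)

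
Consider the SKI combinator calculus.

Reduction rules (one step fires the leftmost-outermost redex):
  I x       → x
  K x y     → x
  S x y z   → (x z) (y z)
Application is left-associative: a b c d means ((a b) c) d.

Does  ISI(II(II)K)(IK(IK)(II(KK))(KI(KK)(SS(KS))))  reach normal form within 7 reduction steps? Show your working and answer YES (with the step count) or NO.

Answer: NO — after 7 steps the term is KI(KK)(SS(KS)), not yet normal

Working:
  start: ISI(II(II)K)(IK(IK)(II(KK))(KI(KK)(SS(KS))))
  [1] SI(II(II)K)(IK(IK)(II(KK))(KI(KK)(SS(KS))))
  [2] I(IK(IK)(II(KK))(KI(KK)(SS(KS))))(II(II)K(IK(IK)(II(KK))(KI(KK)(SS(KS)))))
  [3] IK(IK)(II(KK))(KI(KK)(SS(KS)))(II(II)K(IK(IK)(II(KK))(KI(KK)(SS(KS)))))
  [4] K(IK)(II(KK))(KI(KK)(SS(KS)))(II(II)K(IK(IK)(II(KK))(KI(KK)(SS(KS)))))
  [5] IK(KI(KK)(SS(KS)))(II(II)K(IK(IK)(II(KK))(KI(KK)(SS(KS)))))
  [6] K(KI(KK)(SS(KS)))(II(II)K(IK(IK)(II(KK))(KI(KK)(SS(KS)))))
  [7] KI(KK)(SS(KS))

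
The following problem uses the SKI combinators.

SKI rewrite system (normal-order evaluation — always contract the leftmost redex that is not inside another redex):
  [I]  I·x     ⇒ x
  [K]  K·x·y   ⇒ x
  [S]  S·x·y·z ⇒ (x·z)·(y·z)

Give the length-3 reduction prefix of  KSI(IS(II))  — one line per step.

Answer: after 3 steps: S(SI)

Derivation:
  start: KSI(IS(II))
  →1  S(IS(II))
  →2  S(S(II))
  →3  S(SI)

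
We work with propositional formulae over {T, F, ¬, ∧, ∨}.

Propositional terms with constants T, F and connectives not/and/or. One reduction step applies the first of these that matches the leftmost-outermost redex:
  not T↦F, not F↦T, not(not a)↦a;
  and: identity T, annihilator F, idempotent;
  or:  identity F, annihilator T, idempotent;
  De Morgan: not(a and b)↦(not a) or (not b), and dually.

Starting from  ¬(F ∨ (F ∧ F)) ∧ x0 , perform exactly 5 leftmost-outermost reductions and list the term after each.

Answer: after 5 steps: ¬F ∧ x0

Reduction:
  start: ¬(F ∨ (F ∧ F)) ∧ x0
  →1  (¬F ∧ ¬(F ∧ F)) ∧ x0
  →2  (T ∧ ¬(F ∧ F)) ∧ x0
  →3  ¬(F ∧ F) ∧ x0
  →4  (¬F ∨ ¬F) ∧ x0
  →5  ¬F ∧ x0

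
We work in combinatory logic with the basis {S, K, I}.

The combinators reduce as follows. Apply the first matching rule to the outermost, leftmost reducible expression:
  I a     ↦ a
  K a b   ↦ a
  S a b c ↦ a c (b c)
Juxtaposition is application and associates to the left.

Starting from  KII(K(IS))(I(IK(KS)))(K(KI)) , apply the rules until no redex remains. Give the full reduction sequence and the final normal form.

  start: KII(K(IS))(I(IK(KS)))(K(KI))
  →1  I(K(IS))(I(IK(KS)))(K(KI))
  →2  K(IS)(I(IK(KS)))(K(KI))
  →3  IS(K(KI))
  →4  S(K(KI))

Answer: normal form = S(K(KI))  (in 4 steps)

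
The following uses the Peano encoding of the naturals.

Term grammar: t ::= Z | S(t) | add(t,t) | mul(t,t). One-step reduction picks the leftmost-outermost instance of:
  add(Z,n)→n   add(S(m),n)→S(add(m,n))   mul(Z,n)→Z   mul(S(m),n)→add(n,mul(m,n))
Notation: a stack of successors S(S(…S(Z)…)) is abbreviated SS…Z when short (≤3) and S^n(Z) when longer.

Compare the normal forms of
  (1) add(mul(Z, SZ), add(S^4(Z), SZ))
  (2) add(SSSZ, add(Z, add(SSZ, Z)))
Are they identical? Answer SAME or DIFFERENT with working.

Answer: SAME — A ⇓ S^5(Z), B ⇓ S^5(Z)

Reduction:
Term A:
  start: add(mul(Z, SZ), add(S^4(Z), SZ))
  [1] add(Z, add(S^4(Z), SZ))
  [2] add(S^4(Z), SZ)
  [3] S(add(SSSZ, SZ))
  [4] S(S(add(SSZ, SZ)))
  [5] S(S(S(add(SZ, SZ))))
  [6] S(S(S(S(add(Z, SZ)))))
  [7] S^5(Z)

Term B:
  start: add(SSSZ, add(Z, add(SSZ, Z)))
  [1] S(add(SSZ, add(Z, add(SSZ, Z))))
  [2] S(S(add(SZ, add(Z, add(SSZ, Z)))))
  [3] S(S(S(add(Z, add(Z, add(SSZ, Z))))))
  [4] S(S(S(add(Z, add(SSZ, Z)))))
  [5] S(S(S(add(SSZ, Z))))
  [6] S(S(S(S(add(SZ, Z)))))
  [7] S(S(S(S(S(add(Z, Z))))))
  [8] S^5(Z)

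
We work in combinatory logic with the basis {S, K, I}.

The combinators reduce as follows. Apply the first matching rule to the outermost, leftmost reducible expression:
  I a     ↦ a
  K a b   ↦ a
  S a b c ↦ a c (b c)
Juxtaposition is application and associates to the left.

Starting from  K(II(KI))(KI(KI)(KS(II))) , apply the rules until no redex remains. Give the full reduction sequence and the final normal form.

Answer: normal form = KI  (in 3 steps)

Working:
  start: K(II(KI))(KI(KI)(KS(II)))
  [1] II(KI)
  [2] I(KI)
  [3] KI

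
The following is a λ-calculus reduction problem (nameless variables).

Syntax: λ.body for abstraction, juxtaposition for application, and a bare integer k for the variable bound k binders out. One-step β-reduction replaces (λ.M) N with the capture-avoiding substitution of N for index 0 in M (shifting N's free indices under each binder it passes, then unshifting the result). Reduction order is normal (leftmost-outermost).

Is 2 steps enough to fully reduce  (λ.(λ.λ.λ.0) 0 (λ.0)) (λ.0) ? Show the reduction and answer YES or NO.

  start: (λ.(λ.λ.λ.0) 0 (λ.0)) (λ.0)
  →1  (λ.λ.λ.0) (λ.0) (λ.0)
  →2  (λ.λ.0) (λ.0)

Answer: NO — after 2 steps the term is (λ.λ.0) (λ.0), not yet normal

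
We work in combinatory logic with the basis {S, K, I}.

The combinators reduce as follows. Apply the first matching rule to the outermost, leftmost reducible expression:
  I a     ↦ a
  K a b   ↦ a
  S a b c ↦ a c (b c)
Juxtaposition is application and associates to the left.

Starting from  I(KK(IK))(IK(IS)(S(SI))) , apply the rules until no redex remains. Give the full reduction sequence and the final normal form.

Answer: normal form = KS  (in 5 steps)

Working:
  start: I(KK(IK))(IK(IS)(S(SI)))
  [1] KK(IK)(IK(IS)(S(SI)))
  [2] K(IK(IS)(S(SI)))
  [3] K(K(IS)(S(SI)))
  [4] K(IS)
  [5] KS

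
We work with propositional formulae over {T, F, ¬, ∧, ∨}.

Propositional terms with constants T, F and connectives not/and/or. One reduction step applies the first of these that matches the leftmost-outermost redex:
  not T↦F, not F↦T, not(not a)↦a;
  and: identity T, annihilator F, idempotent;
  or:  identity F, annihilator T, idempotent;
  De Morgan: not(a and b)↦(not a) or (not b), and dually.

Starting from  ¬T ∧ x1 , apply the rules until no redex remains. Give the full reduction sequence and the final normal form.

Answer: normal form = F  (in 2 steps)

Working:
  start: ¬T ∧ x1
  →1  F ∧ x1
  →2  F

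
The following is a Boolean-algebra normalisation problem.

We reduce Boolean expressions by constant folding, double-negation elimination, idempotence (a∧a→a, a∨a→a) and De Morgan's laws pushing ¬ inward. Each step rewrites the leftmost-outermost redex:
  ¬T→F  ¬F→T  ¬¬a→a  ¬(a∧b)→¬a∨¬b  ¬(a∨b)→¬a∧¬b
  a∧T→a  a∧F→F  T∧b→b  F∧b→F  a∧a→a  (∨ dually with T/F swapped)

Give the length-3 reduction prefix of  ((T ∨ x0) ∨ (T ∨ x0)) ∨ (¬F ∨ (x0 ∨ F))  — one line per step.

  start: ((T ∨ x0) ∨ (T ∨ x0)) ∨ (¬F ∨ (x0 ∨ F))
  step 1: (T ∨ x0) ∨ (¬F ∨ (x0 ∨ F))
  step 2: T ∨ (¬F ∨ (x0 ∨ F))
  step 3: T

Answer: after 3 steps: T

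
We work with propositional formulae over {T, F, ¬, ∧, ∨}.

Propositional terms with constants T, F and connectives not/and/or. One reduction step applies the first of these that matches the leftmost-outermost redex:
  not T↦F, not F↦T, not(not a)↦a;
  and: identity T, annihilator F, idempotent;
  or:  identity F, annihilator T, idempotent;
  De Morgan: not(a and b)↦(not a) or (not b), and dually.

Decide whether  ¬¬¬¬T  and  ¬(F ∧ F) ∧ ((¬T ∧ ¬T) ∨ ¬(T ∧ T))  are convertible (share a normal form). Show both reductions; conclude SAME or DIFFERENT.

Term A:
  start: ¬¬¬¬T
  step 1: ¬¬T
  step 2: T

Term B:
  start: ¬(F ∧ F) ∧ ((¬T ∧ ¬T) ∨ ¬(T ∧ T))
  step 1: (¬F ∨ ¬F) ∧ ((¬T ∧ ¬T) ∨ ¬(T ∧ T))
  step 2: ¬F ∧ ((¬T ∧ ¬T) ∨ ¬(T ∧ T))
  step 3: T ∧ ((¬T ∧ ¬T) ∨ ¬(T ∧ T))
  step 4: (¬T ∧ ¬T) ∨ ¬(T ∧ T)
  step 5: ¬T ∨ ¬(T ∧ T)
  step 6: F ∨ ¬(T ∧ T)
  step 7: ¬(T ∧ T)
  step 8: ¬T ∨ ¬T
  step 9: ¬T
  step 10: F

Answer: DIFFERENT — A ⇓ T, B ⇓ F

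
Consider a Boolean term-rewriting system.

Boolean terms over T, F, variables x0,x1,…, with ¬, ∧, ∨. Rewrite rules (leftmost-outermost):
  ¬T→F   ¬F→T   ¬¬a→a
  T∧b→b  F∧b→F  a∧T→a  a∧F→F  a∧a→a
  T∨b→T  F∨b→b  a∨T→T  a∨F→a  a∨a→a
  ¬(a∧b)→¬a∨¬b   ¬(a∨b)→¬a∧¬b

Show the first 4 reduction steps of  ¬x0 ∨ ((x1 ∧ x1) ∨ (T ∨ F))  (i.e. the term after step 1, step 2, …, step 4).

Answer: after 4 steps: T

Working:
  start: ¬x0 ∨ ((x1 ∧ x1) ∨ (T ∨ F))
  step 1: ¬x0 ∨ (x1 ∨ (T ∨ F))
  step 2: ¬x0 ∨ (x1 ∨ T)
  step 3: ¬x0 ∨ T
  step 4: T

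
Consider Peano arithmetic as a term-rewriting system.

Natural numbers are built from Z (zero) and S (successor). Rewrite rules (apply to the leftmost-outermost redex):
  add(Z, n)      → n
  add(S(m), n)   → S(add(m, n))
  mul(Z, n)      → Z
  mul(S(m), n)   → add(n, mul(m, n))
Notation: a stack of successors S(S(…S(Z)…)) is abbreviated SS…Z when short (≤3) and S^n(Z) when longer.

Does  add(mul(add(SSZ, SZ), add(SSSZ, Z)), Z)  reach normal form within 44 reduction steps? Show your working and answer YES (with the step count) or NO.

Answer: YES — reaches normal form S^9(Z) in 41 ≤ 44 steps

Derivation:
  start: add(mul(add(SSZ, SZ), add(SSSZ, Z)), Z)
  →1  add(mul(S(add(SZ, SZ)), add(SSSZ, Z)), Z)
  →2  add(add(add(SSSZ, Z), mul(add(SZ, SZ), add(SSSZ, Z))), Z)
  →3  add(add(S(add(SSZ, Z)), mul(add(SZ, SZ), add(SSSZ, Z))), Z)
  →4  add(S(add(add(SSZ, Z), mul(add(SZ, SZ), add(SSSZ, Z)))), Z)
  →5  S(add(add(add(SSZ, Z), mul(add(SZ, SZ), add(SSSZ, Z))), Z))
  →6  S(add(add(S(add(SZ, Z)), mul(add(SZ, SZ), add(SSSZ, Z))), Z))
  →7  S(add(S(add(add(SZ, Z), mul(add(SZ, SZ), add(SSSZ, Z)))), Z))
  →8  S(S(add(add(add(SZ, Z), mul(add(SZ, SZ), add(SSSZ, Z))), Z)))
  →9  S(S(add(add(S(add(Z, Z)), mul(add(SZ, SZ), add(SSSZ, Z))), Z)))
  →10  S(S(add(S(add(add(Z, Z), mul(add(SZ, SZ), add(SSSZ, Z)))), Z)))
  →11  S(S(S(add(add(add(Z, Z), mul(add(SZ, SZ), add(SSSZ, Z))), Z))))
  →12  S(S(S(add(add(Z, mul(add(SZ, SZ), add(SSSZ, Z))), Z))))
  →13  S(S(S(add(mul(add(SZ, SZ), add(SSSZ, Z)), Z))))
  →14  S(S(S(add(mul(S(add(Z, SZ)), add(SSSZ, Z)), Z))))
  →15  S(S(S(add(add(add(SSSZ, Z), mul(add(Z, SZ), add(SSSZ, Z))), Z))))
  →16  S(S(S(add(add(S(add(SSZ, Z)), mul(add(Z, SZ), add(SSSZ, Z))), Z))))
  →17  S(S(S(add(S(add(add(SSZ, Z), mul(add(Z, SZ), add(SSSZ, Z)))), Z))))
  →18  S(S(S(S(add(add(add(SSZ, Z), mul(add(Z, SZ), add(SSSZ, Z))), Z)))))
  →19  S(S(S(S(add(add(S(add(SZ, Z)), mul(add(Z, SZ), add(SSSZ, Z))), Z)))))
  →20  S(S(S(S(add(S(add(add(SZ, Z), mul(add(Z, SZ), add(SSSZ, Z)))), Z)))))
  →21  S(S(S(S(S(add(add(add(SZ, Z), mul(add(Z, SZ), add(SSSZ, Z))), Z))))))
  →22  S(S(S(S(S(add(add(S(add(Z, Z)), mul(add(Z, SZ), add(SSSZ, Z))), Z))))))
  →23  S(S(S(S(S(add(S(add(add(Z, Z), mul(add(Z, SZ), add(SSSZ, Z)))), Z))))))
  →24  S(S(S(S(S(S(add(add(add(Z, Z), mul(add(Z, SZ), add(SSSZ, Z))), Z)))))))
  →25  S(S(S(S(S(S(add(add(Z, mul(add(Z, SZ), add(SSSZ, Z))), Z)))))))
  →26  S(S(S(S(S(S(add(mul(add(Z, SZ), add(SSSZ, Z)), Z)))))))
  →27  S(S(S(S(S(S(add(mul(SZ, add(SSSZ, Z)), Z)))))))
  →28  S(S(S(S(S(S(add(add(add(SSSZ, Z), mul(Z, add(SSSZ, Z))), Z)))))))
  →29  S(S(S(S(S(S(add(add(S(add(SSZ, Z)), mul(Z, add(SSSZ, Z))), Z)))))))
  →30  S(S(S(S(S(S(add(S(add(add(SSZ, Z), mul(Z, add(SSSZ, Z)))), Z)))))))
  →31  S(S(S(S(S(S(S(add(add(add(SSZ, Z), mul(Z, add(SSSZ, Z))), Z))))))))
  →32  S(S(S(S(S(S(S(add(add(S(add(SZ, Z)), mul(Z, add(SSSZ, Z))), Z))))))))
  →33  S(S(S(S(S(S(S(add(S(add(add(SZ, Z), mul(Z, add(SSSZ, Z)))), Z))))))))
  →34  S(S(S(S(S(S(S(S(add(add(add(SZ, Z), mul(Z, add(SSSZ, Z))), Z)))))))))
  →35  S(S(S(S(S(S(S(S(add(add(S(add(Z, Z)), mul(Z, add(SSSZ, Z))), Z)))))))))
  →36  S(S(S(S(S(S(S(S(add(S(add(add(Z, Z), mul(Z, add(SSSZ, Z)))), Z)))))))))
  →37  S(S(S(S(S(S(S(S(S(add(add(add(Z, Z), mul(Z, add(SSSZ, Z))), Z))))))))))
  →38  S(S(S(S(S(S(S(S(S(add(add(Z, mul(Z, add(SSSZ, Z))), Z))))))))))
  →39  S(S(S(S(S(S(S(S(S(add(mul(Z, add(SSSZ, Z)), Z))))))))))
  →40  S(S(S(S(S(S(S(S(S(add(Z, Z))))))))))
  →41  S^9(Z)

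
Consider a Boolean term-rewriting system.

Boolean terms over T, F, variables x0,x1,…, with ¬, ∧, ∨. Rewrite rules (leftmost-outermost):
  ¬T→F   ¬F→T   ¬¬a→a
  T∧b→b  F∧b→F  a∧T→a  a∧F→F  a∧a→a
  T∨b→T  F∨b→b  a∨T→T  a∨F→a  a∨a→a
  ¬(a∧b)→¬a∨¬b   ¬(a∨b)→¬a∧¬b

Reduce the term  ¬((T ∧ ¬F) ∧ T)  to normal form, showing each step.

Answer: normal form = F  (in 7 steps)

Reduction:
  start: ¬((T ∧ ¬F) ∧ T)
  →1  ¬(T ∧ ¬F) ∨ ¬T
  →2  (¬T ∨ ¬¬F) ∨ ¬T
  →3  (F ∨ ¬¬F) ∨ ¬T
  →4  ¬¬F ∨ ¬T
  →5  F ∨ ¬T
  →6  ¬T
  →7  F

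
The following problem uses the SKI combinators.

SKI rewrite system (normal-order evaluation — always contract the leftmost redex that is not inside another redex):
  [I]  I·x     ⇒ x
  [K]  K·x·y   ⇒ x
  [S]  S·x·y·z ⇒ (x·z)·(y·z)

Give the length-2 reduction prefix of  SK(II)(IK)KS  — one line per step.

  start: SK(II)(IK)KS
  [1] K(IK)(II(IK))KS
  [2] IKKS

Answer: after 2 steps: IKKS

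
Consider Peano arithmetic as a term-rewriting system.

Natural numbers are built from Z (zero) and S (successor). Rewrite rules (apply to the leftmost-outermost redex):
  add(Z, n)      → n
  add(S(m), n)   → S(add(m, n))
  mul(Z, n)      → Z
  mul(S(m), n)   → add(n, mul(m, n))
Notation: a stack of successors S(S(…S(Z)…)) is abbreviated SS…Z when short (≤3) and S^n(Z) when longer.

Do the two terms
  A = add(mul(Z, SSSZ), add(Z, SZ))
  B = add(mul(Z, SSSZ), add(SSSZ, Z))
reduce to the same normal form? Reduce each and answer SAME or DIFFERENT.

Term A:
  start: add(mul(Z, SSSZ), add(Z, SZ))
  →1  add(Z, add(Z, SZ))
  →2  add(Z, SZ)
  →3  SZ

Term B:
  start: add(mul(Z, SSSZ), add(SSSZ, Z))
  →1  add(Z, add(SSSZ, Z))
  →2  add(SSSZ, Z)
  →3  S(add(SSZ, Z))
  →4  S(S(add(SZ, Z)))
  →5  S(S(S(add(Z, Z))))
  →6  SSSZ

Answer: DIFFERENT — A ⇓ SZ, B ⇓ SSSZ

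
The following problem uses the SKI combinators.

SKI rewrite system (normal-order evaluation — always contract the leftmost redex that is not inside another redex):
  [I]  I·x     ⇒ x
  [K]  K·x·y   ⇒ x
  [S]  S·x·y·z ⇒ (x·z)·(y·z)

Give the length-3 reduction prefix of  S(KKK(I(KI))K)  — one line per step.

Answer: after 3 steps: S(KI)

Reduction:
  start: S(KKK(I(KI))K)
  step 1: S(K(I(KI))K)
  step 2: S(I(KI))
  step 3: S(KI)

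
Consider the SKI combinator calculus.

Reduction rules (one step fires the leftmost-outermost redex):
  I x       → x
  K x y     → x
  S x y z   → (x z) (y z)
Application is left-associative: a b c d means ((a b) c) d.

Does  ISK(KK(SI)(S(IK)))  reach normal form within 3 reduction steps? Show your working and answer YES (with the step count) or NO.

Answer: YES — reaches normal form SK(K(SK)) in 3 ≤ 3 steps

Reduction:
  start: ISK(KK(SI)(S(IK)))
  step 1: SK(KK(SI)(S(IK)))
  step 2: SK(K(S(IK)))
  step 3: SK(K(SK))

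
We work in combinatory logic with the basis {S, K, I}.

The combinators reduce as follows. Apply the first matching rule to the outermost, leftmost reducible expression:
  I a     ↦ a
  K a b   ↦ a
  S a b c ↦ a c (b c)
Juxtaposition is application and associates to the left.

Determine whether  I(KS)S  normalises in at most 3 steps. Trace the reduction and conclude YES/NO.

Answer: YES — reaches normal form S in 2 ≤ 3 steps

Derivation:
  start: I(KS)S
  →1  KSS
  →2  S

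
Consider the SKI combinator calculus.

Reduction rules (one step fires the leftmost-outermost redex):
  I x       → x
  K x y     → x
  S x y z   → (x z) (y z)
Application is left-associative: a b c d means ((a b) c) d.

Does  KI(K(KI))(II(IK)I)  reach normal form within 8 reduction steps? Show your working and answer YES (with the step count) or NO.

  start: KI(K(KI))(II(IK)I)
  [1] I(II(IK)I)
  [2] II(IK)I
  [3] I(IK)I
  [4] IKI
  [5] KI

Answer: YES — reaches normal form KI in 5 ≤ 8 steps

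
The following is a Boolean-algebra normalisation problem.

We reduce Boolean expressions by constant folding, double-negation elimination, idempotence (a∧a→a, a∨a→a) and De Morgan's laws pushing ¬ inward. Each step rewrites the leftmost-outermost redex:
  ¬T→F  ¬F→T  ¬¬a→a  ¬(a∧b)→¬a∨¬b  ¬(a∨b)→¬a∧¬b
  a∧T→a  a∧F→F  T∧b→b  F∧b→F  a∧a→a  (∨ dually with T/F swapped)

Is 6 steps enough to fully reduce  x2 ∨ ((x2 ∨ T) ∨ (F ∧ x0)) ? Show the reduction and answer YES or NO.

  start: x2 ∨ ((x2 ∨ T) ∨ (F ∧ x0))
  [1] x2 ∨ (T ∨ (F ∧ x0))
  [2] x2 ∨ T
  [3] T

Answer: YES — reaches normal form T in 3 ≤ 6 steps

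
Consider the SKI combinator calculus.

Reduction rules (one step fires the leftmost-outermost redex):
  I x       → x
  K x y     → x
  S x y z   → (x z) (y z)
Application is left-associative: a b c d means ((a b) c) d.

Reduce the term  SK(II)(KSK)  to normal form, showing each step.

Answer: normal form = S  (in 3 steps)

Reduction:
  start: SK(II)(KSK)
  →1  K(KSK)(II(KSK))
  →2  KSK
  →3  S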